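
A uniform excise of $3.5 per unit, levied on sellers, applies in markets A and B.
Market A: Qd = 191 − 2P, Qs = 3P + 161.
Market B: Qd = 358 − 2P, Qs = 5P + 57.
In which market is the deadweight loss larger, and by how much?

Market B, by $1.4.

Market A: pre-tax P* = $6, Q* = 179; post-tax Q = 174.8; deadweight loss = $7.35.
Market B: pre-tax P* = $43, Q* = 272; post-tax Q = 267; deadweight loss = $8.75.
Difference: $7.35 vs $8.75 → market B is larger by $1.4.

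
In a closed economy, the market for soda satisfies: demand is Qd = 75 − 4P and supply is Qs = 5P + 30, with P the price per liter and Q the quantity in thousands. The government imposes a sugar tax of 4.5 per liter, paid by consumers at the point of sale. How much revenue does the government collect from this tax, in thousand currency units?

Tax revenue = 202.5 thousand.

Without the tax, 75 − 4P = 5P + 30 gives 9P = 45, so P* = 5 and Q* = 55.
With the tax collected from consumers, demand (in seller-price terms) shifts: Qd = 75 − 4(P + 4.5).
New equilibrium: consumers pay 7.5, producers receive 3, Q = 45. (Wedge: Pb − Ps = 4.5.)
Revenue = t · Q = 4.5 · 45 = 202.5.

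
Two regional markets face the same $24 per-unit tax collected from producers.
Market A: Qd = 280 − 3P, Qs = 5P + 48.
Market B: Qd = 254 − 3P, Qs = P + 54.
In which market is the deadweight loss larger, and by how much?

Market A: pre-tax P* = $29, Q* = 193; post-tax Q = 148; deadweight loss = $540.
Market B: pre-tax P* = $50, Q* = 104; post-tax Q = 86; deadweight loss = $216.
Difference: $540 vs $216 → market A is larger by $324.

Market A, by $324.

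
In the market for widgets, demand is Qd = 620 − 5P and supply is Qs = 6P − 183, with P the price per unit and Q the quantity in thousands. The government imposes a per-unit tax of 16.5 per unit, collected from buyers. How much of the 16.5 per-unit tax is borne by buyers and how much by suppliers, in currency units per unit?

Without the tax, 620 − 5P = 6P − 183 gives 11P = 803, so P* = 73 and Q* = 255.
With the tax collected from buyers, demand (in seller-price terms) shifts: Qd = 620 − 5(P + 16.5).
New equilibrium: buyers pay 82, suppliers receive 65.5, Q = 210. (Wedge: Pb − Ps = 16.5.)
Burden on buyers: 9; on suppliers: 7.5. (They sum to 16.5.)
The less price-elastic side of the market bears the larger share of a per-unit tax.

Buyers bear 9 per unit; suppliers bear 7.5 per unit.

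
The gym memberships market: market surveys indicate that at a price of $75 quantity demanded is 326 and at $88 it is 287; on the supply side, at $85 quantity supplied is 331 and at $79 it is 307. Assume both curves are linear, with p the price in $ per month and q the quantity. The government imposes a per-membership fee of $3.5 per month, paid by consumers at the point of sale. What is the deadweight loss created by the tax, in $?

Deadweight loss = $10.5.

Demand slope: (287 − 326)/(88 − 75) = -3, so qd = 551 − 3p.
Supply slope: (307 − 331)/(79 − 85) = 4, so qs = 4p − 9.
Before the tax: set 551 − 3p = 4p − 9 → p* = $80, q* = 311.
With the tax collected from consumers, demand (in seller-price terms) shifts: qd = 551 − 3(p + 3.5).
New equilibrium: consumers pay $82, suppliers receive $78.5, q = 305. (Wedge: pb − ps = 3.5.)
Quantity falls by |ΔQ| = |311 − 305| = 6.
DWL = ½ · t · |ΔQ| = ½ · 3.5 · 6 = $10.5.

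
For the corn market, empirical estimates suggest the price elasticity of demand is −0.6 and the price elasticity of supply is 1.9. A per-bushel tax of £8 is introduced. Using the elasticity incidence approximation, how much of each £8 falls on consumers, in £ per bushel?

Incidence ratio: consumers' share ≈ εs / (εs + |εd|) = 1.9 / (1.9 + 0.6) = 0.76.
So consumers bear ≈ 0.76 × £8 = £6.08; sellers bear £1.92.

Consumers bear ≈ £6.08 per bushel.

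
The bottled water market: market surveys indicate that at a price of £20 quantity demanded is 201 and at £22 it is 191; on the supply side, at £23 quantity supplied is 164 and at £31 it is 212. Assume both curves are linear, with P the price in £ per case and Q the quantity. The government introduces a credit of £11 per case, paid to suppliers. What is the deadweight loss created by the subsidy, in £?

Demand slope: (191 − 201)/(22 − 20) = -5, so Qd = 301 − 5P.
Supply slope: (212 − 164)/(31 − 23) = 6, so Qs = 6P + 26.
Before the subsidy: set 301 − 5P = 6P + 26 → P* = £25, Q* = 176.
With a per-unit subsidy paid to suppliers, each receives P + 11 per unit sold, so supply becomes Qs = 6(P + 11) + 26.
Solving gives Q = 206 with buyers paying £19 and suppliers receiving £30 (the £11 wedge).
Quantity rises by |ΔQ| = |176 − 206| = 30.
DWL = ½ · t · |ΔQ| = ½ · 11 · 30 = £165.

Deadweight loss = £165.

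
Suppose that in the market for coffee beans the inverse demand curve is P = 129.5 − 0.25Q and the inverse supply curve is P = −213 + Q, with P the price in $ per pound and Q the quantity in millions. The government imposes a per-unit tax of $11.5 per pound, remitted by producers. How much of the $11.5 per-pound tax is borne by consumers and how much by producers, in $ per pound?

Rewrite in direct form: Qd = 518 − 4P and Qs = P + 213.
Without the tax, 518 − 4P = P + 213 gives 5P = 305, so P* = $61 and Q* = 274.
With the tax collected from producers, supply shifts: Qs = (P − 11.5) + 213.
Solving gives Q = 264.8 with consumers paying $63.3 and producers receiving $51.8 (the $11.5 wedge).
Burden on consumers: $2.3; on producers: $9.2. (They sum to $11.5.)
The less price-elastic side of the market bears the larger share of a per-unit tax.

Consumers bear $2.3 per pound; producers bear $9.2 per pound.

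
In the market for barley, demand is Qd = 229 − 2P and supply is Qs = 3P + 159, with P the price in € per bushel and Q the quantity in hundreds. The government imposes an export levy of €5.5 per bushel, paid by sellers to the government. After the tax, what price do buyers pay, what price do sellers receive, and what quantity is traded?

Buyers pay €17.3; sellers receive €11.8; quantity = 194.4.

Before the tax: set 229 − 2P = 3P + 159 → P* = €14, Q* = 201.
With the tax collected from sellers, supply shifts: Qs = 3(P − 5.5) + 159.
New equilibrium: buyers pay €17.3, sellers receive €11.8, Q = 194.4. (Wedge: Pb − Ps = 5.5.)
The less price-elastic side of the market bears the larger share of a per-unit tax.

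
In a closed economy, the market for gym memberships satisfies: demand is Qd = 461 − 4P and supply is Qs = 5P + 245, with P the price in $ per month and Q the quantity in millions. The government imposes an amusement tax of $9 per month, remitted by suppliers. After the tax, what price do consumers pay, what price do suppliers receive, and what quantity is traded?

Before the tax: set 461 − 4P = 5P + 245 → P* = $24, Q* = 365.
With the tax collected from suppliers, supply shifts: Qs = 5(P − 9) + 245.
Solving gives Q = 345 with consumers paying $29 and suppliers receiving $20 (the $9 wedge).
The less price-elastic side of the market bears the larger share of a per-unit tax.

Consumers pay $29; suppliers receive $20; quantity = 345.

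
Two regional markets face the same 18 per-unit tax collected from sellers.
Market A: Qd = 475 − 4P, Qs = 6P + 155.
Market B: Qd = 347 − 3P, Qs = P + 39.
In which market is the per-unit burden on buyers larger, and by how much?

Market A: pre-tax P* = 32, Q* = 347; post-tax Q = 303.8; per-unit burden on buyers = 10.8.
Market B: pre-tax P* = 77, Q* = 116; post-tax Q = 102.5; per-unit burden on buyers = 4.5.
Difference: 10.8 vs 4.5 → market A is larger by 6.3.

Market A, by 6.3.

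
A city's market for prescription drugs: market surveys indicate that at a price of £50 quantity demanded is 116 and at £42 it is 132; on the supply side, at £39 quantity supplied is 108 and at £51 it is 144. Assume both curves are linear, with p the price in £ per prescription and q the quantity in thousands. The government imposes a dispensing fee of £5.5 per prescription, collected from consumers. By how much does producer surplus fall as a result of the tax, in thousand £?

Demand slope: (132 − 116)/(42 − 50) = -2, so qd = 216 − 2p.
Supply slope: (144 − 108)/(51 − 39) = 3, so qs = 3p − 9.
Without the tax, 216 − 2p = 3p − 9 gives 5p = 225, so p* = £45 and q* = 126.
With the tax collected from consumers, demand (in seller-price terms) shifts: qd = 216 − 2(p + 5.5).
Solving gives q = 119.4 with consumers paying £48.3 and suppliers receiving £42.8 (the £5.5 wedge).
ΔPS is the trapezoid between Q = 119.4 and Q = 126 of height £2.2: ½ · (126 + 119.4) · 2.2 = £269.94.

Producer surplus falls by £269.94 thousand.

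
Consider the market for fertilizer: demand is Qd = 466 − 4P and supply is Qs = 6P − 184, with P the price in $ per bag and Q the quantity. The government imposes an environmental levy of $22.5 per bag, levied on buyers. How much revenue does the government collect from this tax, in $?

Tax revenue = $3420.

Without the tax, 466 − 4P = 6P − 184 gives 10P = 650, so P* = $65 and Q* = 206.
With the tax collected from buyers, demand (in seller-price terms) shifts: Qd = 466 − 4(P + 22.5).
New equilibrium: buyers pay $78.5, producers receive $56, Q = 152. (Wedge: Pb − Ps = 22.5.)
Revenue = t · Q = 22.5 · 152 = $3420.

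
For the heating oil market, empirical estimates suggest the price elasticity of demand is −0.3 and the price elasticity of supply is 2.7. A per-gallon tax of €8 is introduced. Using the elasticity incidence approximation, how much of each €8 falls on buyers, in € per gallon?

Incidence ratio: buyers' share ≈ εs / (εs + |εd|) = 2.7 / (2.7 + 0.3) = 0.9.
So buyers bear ≈ 0.9 × €8 = €7.2; producers bear €0.8.

Buyers bear ≈ €7.2 per gallon.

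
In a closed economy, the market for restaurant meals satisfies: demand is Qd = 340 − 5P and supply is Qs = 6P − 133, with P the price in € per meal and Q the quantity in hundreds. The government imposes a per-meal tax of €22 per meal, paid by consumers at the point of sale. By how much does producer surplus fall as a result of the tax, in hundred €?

Producer surplus falls by €950 hundred.

Before the tax: set 340 − 5P = 6P − 133 → P* = €43, Q* = 125.
With the tax collected from consumers, demand (in seller-price terms) shifts: Qd = 340 − 5(P + 22).
Solving gives Q = 65 with consumers paying €55 and suppliers receiving €33 (the €22 wedge).
ΔPS is the trapezoid between Q = 65 and Q = 125 of height €10: ½ · (125 + 65) · 10 = €950.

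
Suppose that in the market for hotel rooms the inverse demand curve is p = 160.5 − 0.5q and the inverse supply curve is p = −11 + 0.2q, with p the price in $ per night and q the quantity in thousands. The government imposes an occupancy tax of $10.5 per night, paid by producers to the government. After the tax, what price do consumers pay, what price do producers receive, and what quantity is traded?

Rewrite in direct form: qd = 321 − 2p and qs = 5p + 55.
Without the tax, 321 − 2p = 5p + 55 gives 7p = 266, so p* = $38 and q* = 245.
With the tax collected from producers, supply shifts: qs = 5(p − 10.5) + 55.
Solving gives q = 230 with consumers paying $45.5 and producers receiving $35 (the $10.5 wedge).

Consumers pay $45.5; producers receive $35; quantity = 230.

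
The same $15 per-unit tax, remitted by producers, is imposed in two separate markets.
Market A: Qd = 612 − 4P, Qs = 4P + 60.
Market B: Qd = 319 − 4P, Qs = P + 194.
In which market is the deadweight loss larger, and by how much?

Market A: pre-tax P* = $69, Q* = 336; post-tax Q = 306; deadweight loss = $225.
Market B: pre-tax P* = $25, Q* = 219; post-tax Q = 207; deadweight loss = $90.
Difference: $225 vs $90 → market A is larger by $135.

Market A, by $135.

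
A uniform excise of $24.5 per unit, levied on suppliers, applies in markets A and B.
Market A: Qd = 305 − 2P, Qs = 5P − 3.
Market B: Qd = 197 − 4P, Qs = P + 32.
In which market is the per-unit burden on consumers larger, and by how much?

Market A, by $12.6.

Market A: pre-tax P* = $44, Q* = 217; post-tax Q = 182; per-unit burden on consumers = $17.5.
Market B: pre-tax P* = $33, Q* = 65; post-tax Q = 45.4; per-unit burden on consumers = $4.9.
Difference: $17.5 vs $4.9 → market A is larger by $12.6.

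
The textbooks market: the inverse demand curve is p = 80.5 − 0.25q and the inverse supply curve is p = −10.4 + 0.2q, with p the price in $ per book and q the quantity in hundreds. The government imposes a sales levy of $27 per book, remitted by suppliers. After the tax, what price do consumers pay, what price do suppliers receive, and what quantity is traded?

Consumers pay $45; suppliers receive $18; quantity = 142.

Inverting to q(p) form: qd = 322 − 4p; qs = 5p + 52.
Before the tax: set 322 − 4p = 5p + 52 → p* = $30, q* = 202.
With the tax collected from suppliers, supply shifts: qs = 5(p − 27) + 52.
New equilibrium: consumers pay $45, suppliers receive $18, q = 142. (Wedge: pb − ps = 27.)
The less price-elastic side of the market bears the larger share of a per-unit tax.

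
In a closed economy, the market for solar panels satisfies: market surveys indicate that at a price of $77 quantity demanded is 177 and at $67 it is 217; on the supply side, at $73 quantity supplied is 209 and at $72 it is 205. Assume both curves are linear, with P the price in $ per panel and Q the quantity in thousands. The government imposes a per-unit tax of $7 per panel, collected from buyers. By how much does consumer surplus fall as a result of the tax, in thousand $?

Consumer surplus falls by $679 thousand.

Demand slope: (217 − 177)/(67 − 77) = -4, so Qd = 485 − 4P.
Supply slope: (205 − 209)/(72 − 73) = 4, so Qs = 4P − 83.
Before the tax: set 485 − 4P = 4P − 83 → P* = $71, Q* = 201.
With the tax collected from buyers, demand (in seller-price terms) shifts: Qd = 485 − 4(P + 7).
New equilibrium: buyers pay $74.5, sellers receive $67.5, Q = 187. (Wedge: Pb − Ps = 7.)
ΔCS is the trapezoid between Q = 187 and Q = 201 of height $3.5: ½ · (201 + 187) · 3.5 = $679.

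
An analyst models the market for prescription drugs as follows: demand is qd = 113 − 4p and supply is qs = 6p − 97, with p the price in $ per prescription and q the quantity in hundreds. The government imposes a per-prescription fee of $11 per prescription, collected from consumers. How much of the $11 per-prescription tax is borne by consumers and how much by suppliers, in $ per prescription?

Consumers bear $6.6 per prescription; suppliers bear $4.4 per prescription.

Before the tax: set 113 − 4p = 6p − 97 → p* = $21, q* = 29.
With the tax collected from consumers, demand (in seller-price terms) shifts: qd = 113 − 4(p + 11).
New equilibrium: consumers pay $27.6, suppliers receive $16.6, q = 2.6. (Wedge: pb − ps = 11.)
Burden on consumers: $6.6; on suppliers: $4.4. (They sum to $11.)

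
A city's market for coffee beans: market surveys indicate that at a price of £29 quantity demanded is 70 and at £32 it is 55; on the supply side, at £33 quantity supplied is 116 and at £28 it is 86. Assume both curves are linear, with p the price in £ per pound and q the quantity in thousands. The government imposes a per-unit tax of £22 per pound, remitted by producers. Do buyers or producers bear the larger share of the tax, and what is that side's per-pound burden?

Buyers bear the larger share: £12 per pound.

Demand slope: (55 − 70)/(32 − 29) = -5, so qd = 215 − 5p.
Supply slope: (86 − 116)/(28 − 33) = 6, so qs = 6p − 82.
Without the tax, 215 − 5p = 6p − 82 gives 11p = 297, so p* = £27 and q* = 80.
With the tax collected from producers, supply shifts: qs = 6(p − 22) − 82.
New equilibrium: buyers pay £39, producers receive £17, q = 20. (Wedge: pb − ps = 22.)
Per-pound burden: buyers £12, producers £10.
Buyers take the larger share because demand is less price-elastic here (demand slope 5 vs supply slope 6).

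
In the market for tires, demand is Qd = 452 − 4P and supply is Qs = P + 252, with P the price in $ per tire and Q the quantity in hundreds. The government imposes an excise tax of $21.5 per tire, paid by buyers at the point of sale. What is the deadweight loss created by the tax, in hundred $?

Before the tax: set 452 − 4P = P + 252 → P* = $40, Q* = 292.
With the tax collected from buyers, demand (in seller-price terms) shifts: Qd = 452 − 4(P + 21.5).
Solving gives Q = 274.8 with buyers paying $44.3 and sellers receiving $22.8 (the $21.5 wedge).
Quantity falls by |ΔQ| = |292 − 274.8| = 17.2.
DWL = ½ · t · |ΔQ| = ½ · 21.5 · 17.2 = $184.9.

Deadweight loss = $184.9 hundred.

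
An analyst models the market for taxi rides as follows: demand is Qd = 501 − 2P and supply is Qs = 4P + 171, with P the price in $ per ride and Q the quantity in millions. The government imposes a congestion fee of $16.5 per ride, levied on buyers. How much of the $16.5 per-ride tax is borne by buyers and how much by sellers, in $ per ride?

Buyers bear $11 per ride; sellers bear $5.5 per ride.

Before the tax: set 501 − 2P = 4P + 171 → P* = $55, Q* = 391.
With the tax collected from buyers, demand (in seller-price terms) shifts: Qd = 501 − 2(P + 16.5).
Solving gives Q = 369 with buyers paying $66 and sellers receiving $49.5 (the $16.5 wedge).
Burden on buyers: $11; on sellers: $5.5. (They sum to $16.5.)
The less price-elastic side of the market bears the larger share of a per-unit tax.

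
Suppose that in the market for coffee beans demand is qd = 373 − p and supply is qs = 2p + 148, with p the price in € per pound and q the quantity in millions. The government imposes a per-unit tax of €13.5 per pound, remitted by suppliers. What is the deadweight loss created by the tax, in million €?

Deadweight loss = €60.75 million.

Without the tax, 373 − p = 2p + 148 gives 3p = 225, so p* = €75 and q* = 298.
With the tax collected from suppliers, supply shifts: qs = 2(p − 13.5) + 148.
New equilibrium: buyers pay €84, suppliers receive €70.5, q = 289. (Wedge: pb − ps = 13.5.)
Quantity falls by |ΔQ| = |298 − 289| = 9.
DWL = ½ · t · |ΔQ| = ½ · 13.5 · 9 = €60.75.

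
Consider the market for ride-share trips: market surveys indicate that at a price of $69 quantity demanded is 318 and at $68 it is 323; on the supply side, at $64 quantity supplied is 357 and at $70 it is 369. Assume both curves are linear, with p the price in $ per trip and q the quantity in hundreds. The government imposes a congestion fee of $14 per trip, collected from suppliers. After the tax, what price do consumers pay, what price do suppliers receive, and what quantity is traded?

Demand slope: (323 − 318)/(68 − 69) = -5, so qd = 663 − 5p.
Supply slope: (369 − 357)/(70 − 64) = 2, so qs = 2p + 229.
Before the tax: set 663 − 5p = 2p + 229 → p* = $62, q* = 353.
With the tax collected from suppliers, supply shifts: qs = 2(p − 14) + 229.
New equilibrium: consumers pay $66, suppliers receive $52, q = 333. (Wedge: pb − ps = 14.)

Consumers pay $66; suppliers receive $52; quantity = 333.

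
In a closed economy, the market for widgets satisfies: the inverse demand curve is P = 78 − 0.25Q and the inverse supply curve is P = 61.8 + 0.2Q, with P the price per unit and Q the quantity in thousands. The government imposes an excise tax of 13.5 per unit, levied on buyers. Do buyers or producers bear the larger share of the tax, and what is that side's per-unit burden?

Buyers bear the larger share: 7.5 per unit.

Rewrite in direct form: Qd = 312 − 4P and Qs = 5P − 309.
Before the tax: set 312 − 4P = 5P − 309 → P* = 69, Q* = 36.
With the tax collected from buyers, demand (in seller-price terms) shifts: Qd = 312 − 4(P + 13.5).
Solving gives Q = 6 with buyers paying 76.5 and producers receiving 63 (the 13.5 wedge).
Per-unit burden: buyers 7.5, producers 6.
Buyers take the larger share because demand is less price-elastic here (demand slope 4 vs supply slope 5).
The less price-elastic side of the market bears the larger share of a per-unit tax.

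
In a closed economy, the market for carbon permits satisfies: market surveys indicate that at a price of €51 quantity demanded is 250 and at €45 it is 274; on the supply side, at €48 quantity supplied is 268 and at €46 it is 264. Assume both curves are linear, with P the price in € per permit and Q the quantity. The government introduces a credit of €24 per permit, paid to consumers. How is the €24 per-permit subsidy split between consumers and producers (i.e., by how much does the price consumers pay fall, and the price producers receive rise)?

Demand slope: (274 − 250)/(45 − 51) = -4, so Qd = 454 − 4P.
Supply slope: (264 − 268)/(46 − 48) = 2, so Qs = 2P + 172.
Before the subsidy: set 454 − 4P = 2P + 172 → P* = €47, Q* = 266.
With a per-unit subsidy paid to consumers, each effectively pays P − 24, so demand becomes Qd = 454 − 4(P − 24).
Solving gives Q = 298 with consumers paying €39 and producers receiving €63 (the €24 wedge).
Gain to consumers: €8; to producers: €16. (They sum to €24.)

Consumers gain €8 per permit; producers gain €16 per permit.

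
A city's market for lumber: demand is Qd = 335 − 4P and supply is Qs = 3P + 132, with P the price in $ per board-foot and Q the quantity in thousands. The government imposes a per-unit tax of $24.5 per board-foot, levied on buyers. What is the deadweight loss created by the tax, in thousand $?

Without the tax, 335 − 4P = 3P + 132 gives 7P = 203, so P* = $29 and Q* = 219.
With the tax collected from buyers, demand (in seller-price terms) shifts: Qd = 335 − 4(P + 24.5).
New equilibrium: buyers pay $39.5, sellers receive $15, Q = 177. (Wedge: Pb − Ps = 24.5.)
Quantity falls by |ΔQ| = |219 − 177| = 42.
DWL = ½ · t · |ΔQ| = ½ · 24.5 · 42 = $514.5.

Deadweight loss = $514.5 thousand.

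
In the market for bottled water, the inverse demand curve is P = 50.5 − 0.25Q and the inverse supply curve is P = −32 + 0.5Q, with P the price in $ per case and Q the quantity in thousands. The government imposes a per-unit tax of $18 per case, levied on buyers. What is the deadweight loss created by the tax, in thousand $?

Rewrite in direct form: Qd = 202 − 4P and Qs = 2P + 64.
Before the tax: set 202 − 4P = 2P + 64 → P* = $23, Q* = 110.
With the tax collected from buyers, demand (in seller-price terms) shifts: Qd = 202 − 4(P + 18).
New equilibrium: buyers pay $29, sellers receive $11, Q = 86. (Wedge: Pb − Ps = 18.)
Quantity falls by |ΔQ| = |110 − 86| = 24.
DWL = ½ · t · |ΔQ| = ½ · 18 · 24 = $216.

Deadweight loss = $216 thousand.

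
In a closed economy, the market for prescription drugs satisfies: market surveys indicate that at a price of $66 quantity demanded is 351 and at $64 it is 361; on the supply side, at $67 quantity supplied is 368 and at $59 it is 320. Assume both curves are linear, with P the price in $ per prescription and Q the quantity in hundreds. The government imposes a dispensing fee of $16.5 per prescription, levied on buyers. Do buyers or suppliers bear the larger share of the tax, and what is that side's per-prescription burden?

Demand slope: (361 − 351)/(64 − 66) = -5, so Qd = 681 − 5P.
Supply slope: (320 − 368)/(59 − 67) = 6, so Qs = 6P − 34.
Before the tax: set 681 − 5P = 6P − 34 → P* = $65, Q* = 356.
With the tax collected from buyers, demand (in seller-price terms) shifts: Qd = 681 − 5(P + 16.5).
Solving gives Q = 311 with buyers paying $74 and suppliers receiving $57.5 (the $16.5 wedge).
Per-prescription burden: buyers $9, suppliers $7.5.
Buyers take the larger share because demand is less price-elastic here (demand slope 5 vs supply slope 6).
The less price-elastic side of the market bears the larger share of a per-unit tax.

Buyers bear the larger share: $9 per prescription.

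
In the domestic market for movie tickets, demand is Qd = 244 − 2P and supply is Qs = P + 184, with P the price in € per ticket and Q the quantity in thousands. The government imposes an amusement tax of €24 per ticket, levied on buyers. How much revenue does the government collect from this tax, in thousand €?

Before the tax: set 244 − 2P = P + 184 → P* = €20, Q* = 204.
With the tax collected from buyers, demand (in seller-price terms) shifts: Qd = 244 − 2(P + 24).
Solving gives Q = 188 with buyers paying €28 and producers receiving €4 (the €24 wedge).
Revenue = t · Q = 24 · 188 = €4512.

Tax revenue = €4512 thousand.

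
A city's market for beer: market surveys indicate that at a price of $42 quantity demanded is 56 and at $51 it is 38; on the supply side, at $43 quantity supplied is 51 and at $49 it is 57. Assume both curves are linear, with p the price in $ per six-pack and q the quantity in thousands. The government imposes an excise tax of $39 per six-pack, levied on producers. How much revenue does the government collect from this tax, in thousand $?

Demand slope: (38 − 56)/(51 − 42) = -2, so qd = 140 − 2p.
Supply slope: (57 − 51)/(49 − 43) = 1, so qs = p + 8.
Before the tax: set 140 − 2p = p + 8 → p* = $44, q* = 52.
With the tax collected from producers, supply shifts: qs = (p − 39) + 8.
New equilibrium: consumers pay $57, producers receive $18, q = 26. (Wedge: pb − ps = 39.)
Revenue = t · Q = 39 · 26 = $1014.

Tax revenue = $1014 thousand.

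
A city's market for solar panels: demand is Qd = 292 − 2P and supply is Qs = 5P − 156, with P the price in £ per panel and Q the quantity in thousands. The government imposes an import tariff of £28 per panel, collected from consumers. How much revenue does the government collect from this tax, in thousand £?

Before the tax: set 292 − 2P = 5P − 156 → P* = £64, Q* = 164.
With the tax collected from consumers, demand (in seller-price terms) shifts: Qd = 292 − 2(P + 28).
New equilibrium: consumers pay £84, producers receive £56, Q = 124. (Wedge: Pb − Ps = 28.)
Revenue = t · Q = 28 · 124 = £3472.

Tax revenue = £3472 thousand.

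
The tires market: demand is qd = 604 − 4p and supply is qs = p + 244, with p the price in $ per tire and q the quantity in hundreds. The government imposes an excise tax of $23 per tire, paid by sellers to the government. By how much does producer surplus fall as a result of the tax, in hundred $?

Without the tax, 604 − 4p = p + 244 gives 5p = 360, so p* = $72 and q* = 316.
With the tax collected from sellers, supply shifts: qs = (p − 23) + 244.
Solving gives q = 297.6 with consumers paying $76.6 and sellers receiving $53.6 (the $23 wedge).
ΔPS is the trapezoid between Q = 297.6 and Q = 316 of height $18.4: ½ · (316 + 297.6) · 18.4 = $5645.12.

Producer surplus falls by $5645.12 hundred.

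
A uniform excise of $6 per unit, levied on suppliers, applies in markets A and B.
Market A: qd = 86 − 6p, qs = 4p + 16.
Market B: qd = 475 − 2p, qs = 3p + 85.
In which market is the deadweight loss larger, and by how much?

Market A: pre-tax p* = $7, q* = 44; post-tax q = 29.6; deadweight loss = $43.2.
Market B: pre-tax p* = $78, q* = 319; post-tax q = 311.8; deadweight loss = $21.6.
Difference: $43.2 vs $21.6 → market A is larger by $21.6.

Market A, by $21.6.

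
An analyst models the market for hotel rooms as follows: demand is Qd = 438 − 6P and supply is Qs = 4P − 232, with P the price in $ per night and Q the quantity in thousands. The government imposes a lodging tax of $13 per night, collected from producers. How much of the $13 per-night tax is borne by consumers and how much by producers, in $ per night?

Without the tax, 438 − 6P = 4P − 232 gives 10P = 670, so P* = $67 and Q* = 36.
With the tax collected from producers, supply shifts: Qs = 4(P − 13) − 232.
New equilibrium: consumers pay $72.2, producers receive $59.2, Q = 4.8. (Wedge: Pb − Ps = 13.)
Burden on consumers: $5.2; on producers: $7.8. (They sum to $13.)
The less price-elastic side of the market bears the larger share of a per-unit tax.

Consumers bear $5.2 per night; producers bear $7.8 per night.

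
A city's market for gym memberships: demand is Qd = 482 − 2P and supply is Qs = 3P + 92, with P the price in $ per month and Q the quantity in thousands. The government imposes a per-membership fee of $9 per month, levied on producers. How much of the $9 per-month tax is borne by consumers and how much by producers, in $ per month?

Before the tax: set 482 − 2P = 3P + 92 → P* = $78, Q* = 326.
With the tax collected from producers, supply shifts: Qs = 3(P − 9) + 92.
New equilibrium: consumers pay $83.4, producers receive $74.4, Q = 315.2. (Wedge: Pb − Ps = 9.)
Burden on consumers: $5.4; on producers: $3.6. (They sum to $9.)
The less price-elastic side of the market bears the larger share of a per-unit tax.

Consumers bear $5.4 per month; producers bear $3.6 per month.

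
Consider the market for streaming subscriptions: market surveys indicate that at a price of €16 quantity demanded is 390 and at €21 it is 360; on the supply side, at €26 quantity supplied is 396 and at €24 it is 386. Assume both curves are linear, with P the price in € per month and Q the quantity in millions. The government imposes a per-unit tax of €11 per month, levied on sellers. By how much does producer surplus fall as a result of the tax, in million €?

Demand slope: (360 − 390)/(21 − 16) = -6, so Qd = 486 − 6P.
Supply slope: (386 − 396)/(24 − 26) = 5, so Qs = 5P + 266.
Before the tax: set 486 − 6P = 5P + 266 → P* = €20, Q* = 366.
With the tax collected from sellers, supply shifts: Qs = 5(P − 11) + 266.
Solving gives Q = 336 with buyers paying €25 and sellers receiving €14 (the €11 wedge).
ΔPS is the trapezoid between Q = 336 and Q = 366 of height €6: ½ · (366 + 336) · 6 = €2106.

Producer surplus falls by €2106 million.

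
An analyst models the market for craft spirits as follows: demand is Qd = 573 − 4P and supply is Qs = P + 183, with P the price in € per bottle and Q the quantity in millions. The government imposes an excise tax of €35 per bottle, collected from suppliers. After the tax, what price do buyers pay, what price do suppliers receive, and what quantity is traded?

Before the tax: set 573 − 4P = P + 183 → P* = €78, Q* = 261.
With the tax collected from suppliers, supply shifts: Qs = (P − 35) + 183.
New equilibrium: buyers pay €85, suppliers receive €50, Q = 233. (Wedge: Pb − Ps = 35.)

Buyers pay €85; suppliers receive €50; quantity = 233.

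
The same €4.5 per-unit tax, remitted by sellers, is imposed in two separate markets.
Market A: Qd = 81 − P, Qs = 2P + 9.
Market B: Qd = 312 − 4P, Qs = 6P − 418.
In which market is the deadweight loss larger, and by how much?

Market A: pre-tax P* = €24, Q* = 57; post-tax Q = 54; deadweight loss = €6.75.
Market B: pre-tax P* = €73, Q* = 20; post-tax Q = 9.2; deadweight loss = €24.3.
Difference: €6.75 vs €24.3 → market B is larger by €17.55.

Market B, by €17.55.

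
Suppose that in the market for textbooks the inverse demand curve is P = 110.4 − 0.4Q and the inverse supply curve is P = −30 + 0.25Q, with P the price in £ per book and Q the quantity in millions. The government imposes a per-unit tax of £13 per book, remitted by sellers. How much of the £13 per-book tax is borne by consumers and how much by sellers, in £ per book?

Inverting to Q(P) form: Qd = 276 − 2.5P; Qs = 4P + 120.
Before the tax: set 276 − 2.5P = 4P + 120 → P* = £24, Q* = 216.
With the tax collected from sellers, supply shifts: Qs = 4(P − 13) + 120.
Solving gives Q = 196 with consumers paying £32 and sellers receiving £19 (the £13 wedge).
Burden on consumers: £8; on sellers: £5. (They sum to £13.)
The less price-elastic side of the market bears the larger share of a per-unit tax.

Consumers bear £8 per book; sellers bear £5 per book.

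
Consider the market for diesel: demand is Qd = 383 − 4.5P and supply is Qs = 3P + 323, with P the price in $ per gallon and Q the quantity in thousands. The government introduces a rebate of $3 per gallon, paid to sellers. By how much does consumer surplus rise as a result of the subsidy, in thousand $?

Consumer surplus rises by $419.64 thousand.

Without the subsidy, 383 − 4.5P = 3P + 323 gives 7.5P = 60, so P* = $8 and Q* = 347.
With a per-unit subsidy paid to sellers, each receives P + 3 per unit sold, so supply becomes Qs = 3(P + 3) + 323.
New equilibrium: buyers pay $6.8, sellers receive $9.8, Q = 352.4. (Wedge: Pb − Ps = −3.)
ΔCS is the trapezoid between Q = 352.4 and Q = 347 of height $1.2: ½ · (347 + 352.4) · 1.2 = $419.64.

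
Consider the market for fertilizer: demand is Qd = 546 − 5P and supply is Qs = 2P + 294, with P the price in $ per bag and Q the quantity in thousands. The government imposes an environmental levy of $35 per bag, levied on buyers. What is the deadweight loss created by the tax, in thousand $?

Deadweight loss = $875 thousand.

Without the tax, 546 − 5P = 2P + 294 gives 7P = 252, so P* = $36 and Q* = 366.
With the tax collected from buyers, demand (in seller-price terms) shifts: Qd = 546 − 5(P + 35).
New equilibrium: buyers pay $46, suppliers receive $11, Q = 316. (Wedge: Pb − Ps = 35.)
Quantity falls by |ΔQ| = |366 − 316| = 50.
DWL = ½ · t · |ΔQ| = ½ · 35 · 50 = $875.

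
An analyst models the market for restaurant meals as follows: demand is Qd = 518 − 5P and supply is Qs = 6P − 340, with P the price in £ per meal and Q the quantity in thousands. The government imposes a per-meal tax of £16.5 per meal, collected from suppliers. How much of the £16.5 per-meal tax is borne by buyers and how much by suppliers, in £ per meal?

Buyers bear £9 per meal; suppliers bear £7.5 per meal.

Without the tax, 518 − 5P = 6P − 340 gives 11P = 858, so P* = £78 and Q* = 128.
With the tax collected from suppliers, supply shifts: Qs = 6(P − 16.5) − 340.
New equilibrium: buyers pay £87, suppliers receive £70.5, Q = 83. (Wedge: Pb − Ps = 16.5.)
Burden on buyers: £9; on suppliers: £7.5. (They sum to £16.5.)
The less price-elastic side of the market bears the larger share of a per-unit tax.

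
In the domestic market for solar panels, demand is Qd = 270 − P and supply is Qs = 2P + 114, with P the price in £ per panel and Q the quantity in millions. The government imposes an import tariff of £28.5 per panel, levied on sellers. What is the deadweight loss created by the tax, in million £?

Deadweight loss = £270.75 million.

Before the tax: set 270 − P = 2P + 114 → P* = £52, Q* = 218.
With the tax collected from sellers, supply shifts: Qs = 2(P − 28.5) + 114.
New equilibrium: buyers pay £71, sellers receive £42.5, Q = 199. (Wedge: Pb − Ps = 28.5.)
Quantity falls by |ΔQ| = |218 − 199| = 19.
DWL = ½ · t · |ΔQ| = ½ · 28.5 · 19 = £270.75.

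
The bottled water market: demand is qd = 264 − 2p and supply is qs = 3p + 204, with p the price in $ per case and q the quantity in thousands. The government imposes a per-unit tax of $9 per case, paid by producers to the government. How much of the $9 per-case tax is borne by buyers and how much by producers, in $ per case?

Without the tax, 264 − 2p = 3p + 204 gives 5p = 60, so p* = $12 and q* = 240.
With the tax collected from producers, supply shifts: qs = 3(p − 9) + 204.
New equilibrium: buyers pay $17.4, producers receive $8.4, q = 229.2. (Wedge: pb − ps = 9.)
Burden on buyers: $5.4; on producers: $3.6. (They sum to $9.)

Buyers bear $5.4 per case; producers bear $3.6 per case.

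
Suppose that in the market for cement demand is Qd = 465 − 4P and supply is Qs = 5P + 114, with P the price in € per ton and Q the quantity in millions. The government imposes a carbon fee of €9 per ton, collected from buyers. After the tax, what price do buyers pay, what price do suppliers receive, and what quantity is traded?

Buyers pay €44; suppliers receive €35; quantity = 289.

Before the tax: set 465 − 4P = 5P + 114 → P* = €39, Q* = 309.
With the tax collected from buyers, demand (in seller-price terms) shifts: Qd = 465 − 4(P + 9).
Solving gives Q = 289 with buyers paying €44 and suppliers receiving €35 (the €9 wedge).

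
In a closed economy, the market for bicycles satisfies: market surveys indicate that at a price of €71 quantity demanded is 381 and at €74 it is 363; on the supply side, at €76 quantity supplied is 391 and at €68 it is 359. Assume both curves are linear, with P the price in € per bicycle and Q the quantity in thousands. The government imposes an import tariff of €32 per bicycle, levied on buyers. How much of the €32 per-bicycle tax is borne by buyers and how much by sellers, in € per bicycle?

Buyers bear €12.8 per bicycle; sellers bear €19.2 per bicycle.

Demand slope: (363 − 381)/(74 − 71) = -6, so Qd = 807 − 6P.
Supply slope: (359 − 391)/(68 − 76) = 4, so Qs = 4P + 87.
Without the tax, 807 − 6P = 4P + 87 gives 10P = 720, so P* = €72 and Q* = 375.
With the tax collected from buyers, demand (in seller-price terms) shifts: Qd = 807 − 6(P + 32).
Solving gives Q = 298.2 with buyers paying €84.8 and sellers receiving €52.8 (the €32 wedge).
Burden on buyers: €12.8; on sellers: €19.2. (They sum to €32.)
The less price-elastic side of the market bears the larger share of a per-unit tax.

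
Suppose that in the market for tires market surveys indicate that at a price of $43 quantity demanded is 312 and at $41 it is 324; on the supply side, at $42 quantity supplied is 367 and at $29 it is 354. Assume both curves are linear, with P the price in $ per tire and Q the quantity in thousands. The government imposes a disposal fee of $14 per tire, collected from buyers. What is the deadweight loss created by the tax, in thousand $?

Deadweight loss = $84 thousand.

Demand slope: (324 − 312)/(41 − 43) = -6, so Qd = 570 − 6P.
Supply slope: (354 − 367)/(29 − 42) = 1, so Qs = P + 325.
Before the tax: set 570 − 6P = P + 325 → P* = $35, Q* = 360.
With the tax collected from buyers, demand (in seller-price terms) shifts: Qd = 570 − 6(P + 14).
New equilibrium: buyers pay $37, sellers receive $23, Q = 348. (Wedge: Pb − Ps = 14.)
Quantity falls by |ΔQ| = |360 − 348| = 12.
DWL = ½ · t · |ΔQ| = ½ · 14 · 12 = $84.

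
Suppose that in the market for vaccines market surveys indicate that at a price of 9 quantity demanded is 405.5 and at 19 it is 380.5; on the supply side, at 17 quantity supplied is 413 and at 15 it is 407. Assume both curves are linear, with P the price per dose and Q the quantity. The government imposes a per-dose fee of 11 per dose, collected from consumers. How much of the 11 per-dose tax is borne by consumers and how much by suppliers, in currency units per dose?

Consumers bear 6 per dose; suppliers bear 5 per dose.

Demand slope: (380.5 − 405.5)/(19 − 9) = -2.5, so Qd = 428 − 2.5P.
Supply slope: (407 − 413)/(15 − 17) = 3, so Qs = 3P + 362.
Without the tax, 428 − 2.5P = 3P + 362 gives 5.5P = 66, so P* = 12 and Q* = 398.
With the tax collected from consumers, demand (in seller-price terms) shifts: Qd = 428 − 2.5(P + 11).
Solving gives Q = 383 with consumers paying 18 and suppliers receiving 7 (the 11 wedge).
Burden on consumers: 6; on suppliers: 5. (They sum to 11.)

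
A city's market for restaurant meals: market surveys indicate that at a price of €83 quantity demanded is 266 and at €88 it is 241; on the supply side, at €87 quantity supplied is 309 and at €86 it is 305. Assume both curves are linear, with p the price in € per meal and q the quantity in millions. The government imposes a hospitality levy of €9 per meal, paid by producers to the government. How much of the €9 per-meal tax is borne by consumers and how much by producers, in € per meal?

Consumers bear €4 per meal; producers bear €5 per meal.

Demand slope: (241 − 266)/(88 − 83) = -5, so qd = 681 − 5p.
Supply slope: (305 − 309)/(86 − 87) = 4, so qs = 4p − 39.
Without the tax, 681 − 5p = 4p − 39 gives 9p = 720, so p* = €80 and q* = 281.
With the tax collected from producers, supply shifts: qs = 4(p − 9) − 39.
New equilibrium: consumers pay €84, producers receive €75, q = 261. (Wedge: pb − ps = 9.)
Burden on consumers: €4; on producers: €5. (They sum to €9.)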